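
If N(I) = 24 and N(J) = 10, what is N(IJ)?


N(IJ) = N(I) * N(J)
= 24 * 10
= 240

240


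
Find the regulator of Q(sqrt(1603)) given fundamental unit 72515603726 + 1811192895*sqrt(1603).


epsilon = 72515603726 + 1811192895*sqrt(1603)
= 1.4503e+11
R = ln(1.4503e+11)
= 25.7002

25.7002


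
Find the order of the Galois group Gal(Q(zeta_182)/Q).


|Gal(Q(zeta_182)/Q)| = phi(182)
= 72

72


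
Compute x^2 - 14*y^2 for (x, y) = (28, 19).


x^2 - d*y^2
= 28^2 - 14*19^2
= 784 - 5054
= -4270

-4270


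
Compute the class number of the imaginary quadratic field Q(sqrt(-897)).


K = Q(sqrt(-897)). d mod 4 = 3, so D = disc(K) = 4d = -3588
h(K) equals the number of primitive reduced positive-definite forms (a, b, c) = a*x^2 + b*x*y + c*y^2 with b^2 - 4ac = D,
where reduced means |b| <= a <= c, with b >= 0 whenever |b| = a or a = c, and primitive means gcd(a, b, c) = 1.
Reduced forces 3a^2 <= |D| = 3588, so 1 <= a <= 34; b must have the parity of D, and c = (b^2 - D)/(4a) must be an integer >= a.
Enumerate a = 1..34, b in [-a, a]:
  a=1: (1, 0, 897)  [1]
  a=2: (2, 2, 449)  [1]
  a=3: (3, 0, 299)  [1]
  a=4..5: none
  a=6: (6, 6, 151)  [1]
  a=7..10: none
  a=11: (11, -8, 83), (11, 8, 83)  [2]
  a=12: none
  a=13: (13, 0, 69)  [1]
  a=14..16: none
  a=17: (17, -4, 53), (17, 4, 53)  [2]
  a=18..21: none
  a=22: (22, -14, 43), (22, 14, 43)  [2]
  a=23: (23, 0, 39)  [1]
  a=24..25: none
  a=26: (26, 26, 41)  [1]
  a=27..30: none
  a=31: (31, 16, 31)  [1]
  a=32: none
  a=33: (33, -30, 34), (33, 30, 34)  [2]
  a=34: none
Total reduced forms: 1 + 1 + 1 + 1 + 2 + 1 + 2 + 2 + 1 + 1 + 1 + 2 = 16
h = 16

16


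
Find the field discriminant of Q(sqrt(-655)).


For K = Q(sqrt(d)) with d squarefree: disc(K) = d if d = 1 mod 4, and disc(K) = 4d if d = 2 or 3 mod 4.
Here d = -655, and d mod 4 = 1.
d = 1 mod 4 (O_K = Z[(1+sqrt(d))/2]), so disc(K) = d = -655

-655


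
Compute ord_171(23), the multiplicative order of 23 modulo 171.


We want ord_171(23), the smallest k >= 1 with 23^k = 1 mod 171.
n = 171 = 3^2 * 19, phi(171) = 108; the order divides phi(n).
Divisors of 108: 1, 2, 3, 4, 6, 9, 12, 18, 27, 36, 54, 108
Repeated squaring mod 171: 23^1 = 23, 23^2 = 16, 23^4 = 85, 23^8 = 43, 23^16 = 139, 23^32 = 169, 23^64 = 4
Test divisors in increasing order:
  k=1: 23^1 = 23 mod 171
  k=2: 23^2 = 16 mod 171
  k=3: 23^3 = 16 * 23 = 26 mod 171
  k=4: 23^4 = 85 mod 171
  k=6: 23^6 = 85 * 16 = 163 mod 171
  k=9: 23^9 = 43 * 23 = 134 mod 171
  k=12: 23^12 = 43 * 85 = 64 mod 171
  k=18: 23^18 = 139 * 16 = 1 mod 171  <- first divisor giving 1
Order = 18

18


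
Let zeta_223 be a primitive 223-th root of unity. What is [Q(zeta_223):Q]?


The degree equals Euler's totient phi(223).
223 = 223
phi(223) = 222

222


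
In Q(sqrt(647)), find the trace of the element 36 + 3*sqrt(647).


Tr(a + b*sqrt(d)) = (a + b*sqrt(d)) + (a - b*sqrt(d)) = 2a
= 2 * (36)
= 72

72


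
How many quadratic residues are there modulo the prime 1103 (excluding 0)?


For prime p, the number of non-zero quadratic residues is (p-1)/2.
= (1103-1)/2
= 551

551


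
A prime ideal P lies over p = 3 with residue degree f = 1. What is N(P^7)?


N(P^a) = p^(a*f)
= 3^(7*1)
= 3^7
= 2187

2187


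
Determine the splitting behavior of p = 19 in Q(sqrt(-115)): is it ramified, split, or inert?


K = Q(sqrt(-115)). Since d mod 4 = 1, disc(K) = -115.
Check p | disc: -115 mod 19 = 18.
p does not divide disc. Compute Legendre symbol (d/p):
18^((19-1)/2) mod 19 = -1
(d/p) = -1, so p is inert: (p) stays prime with e=1, f=2, g=1.
Therefore p is inert.

inert


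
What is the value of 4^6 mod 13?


p = 13 is prime and the exponent is (p-1)/2 = 6, so by Euler's criterion 4^6 = (4/13) = +1 or -1 mod 13.
Compute by square-and-multiply:
  6 = 4 + 2 (binary 110)
  Repeated squaring mod 13: 4^1 = 4, 4^2 = 3, 4^4 = 9
  4^6 = 4^4 * 4^2 = 9 * 3 mod 13
    9 * 3 = 27 = 1 mod 13
  4^6 = 1 mod 13
Result 1: 4 is a quadratic residue mod 13.
4^6 mod 13 = 1

1


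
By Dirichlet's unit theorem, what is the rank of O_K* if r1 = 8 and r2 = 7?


By Dirichlet's unit theorem:
rank = r1 + r2 - 1
= 8 + 7 - 1
= 14

14


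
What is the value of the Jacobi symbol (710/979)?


Compute (710/979) via quadratic reciprocity:
  pull out 2: (2/979) = -1  (since 979 mod 8 = 3)
  reciprocity: (355/979) -> -(979/355)
  reduce: (269/355)
  reciprocity: (269/355) -> +(355/269)
  reduce: (86/269)
  pull out 2: (2/269) = -1  (since 269 mod 8 = 5)
  reciprocity: (43/269) -> +(269/43)
  reduce: (11/43)
  reciprocity: (11/43) -> -(43/11)
  reduce: (10/11)
  pull out 2: (2/11) = -1  (since 11 mod 8 = 3)
  reciprocity: (5/11) -> +(11/5)
  reduce: (1/5)
  (1/5) = 1
Product of signs = -1

-1


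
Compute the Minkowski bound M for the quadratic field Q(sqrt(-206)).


d = -206, d mod 4 = 2, so disc(K) = 4d = -824; |disc(K)| = 824
Imaginary quadratic field, so n = 2, s = r2 = 1, r1 = 0
M = (n!/n^n) * (4/pi)^s * sqrt(|disc(K)|) = (2!/2^2) * (4/pi)^1 * sqrt(824)
= 0.5 * 1.273240 * 28.705400
= 18.2744

18.2744


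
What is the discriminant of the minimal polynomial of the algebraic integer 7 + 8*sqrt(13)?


The element 7 + 8*sqrt(13) has minimal polynomial:
x^2 - 14*x - 783
Discriminant = (-14)^2 - 4*(-783)
= 196 + 3132
= 3328

3328


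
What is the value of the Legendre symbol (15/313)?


p = 313 is prime, so compute (15/313) with the reciprocity algorithm (Jacobi-symbol steps: pull out 2s via (2/n), flip via reciprocity, reduce):
  reciprocity: (15/313) -> +(313/15)
  reduce: (13/15)
  reciprocity: (13/15) -> +(15/13)
  reduce: (2/13)
  pull out 2: (2/13) = -1  (since 13 mod 8 = 5)
  (1/13) = 1
Product of signs = -1
(15/313) = -1

-1


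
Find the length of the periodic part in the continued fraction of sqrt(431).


Run the CF algorithm for sqrt(431).
a_0 = floor(sqrt(431)) = 20; set m_0=0, q_0=1.
Recurrence: m' = q*a - m,  q' = (d - m'^2)/q,  a' = floor((a_0 + m')/q').
  step 1: m=20, q=31, a=1
  step 2: m=11, q=10, a=3
  step 3: m=19, q=7, a=5
  step 4: m=16, q=25, a=1
  step 5: m=9, q=14, a=2
  step 6: m=19, q=5, a=7
  step 7: m=16, q=35, a=1
  step 8: m=19, q=2, a=19
  step 9: m=19, q=35, a=1
  step 10: m=16, q=5, a=7
  step 11: m=19, q=14, a=2
  step 12: m=9, q=25, a=1
  step 13: m=16, q=7, a=5
  step 14: m=19, q=10, a=3
  step 15: m=11, q=31, a=1
  step 16: m=20, q=1, a=40
a_16 = 2*a_0 = 40, so the period closes here.
sqrt(431) = [20; 1, 3, 5, 1, 2, 7, 1, 19, 1, 7, 2, 1, 5, 3, 1, 40]
Period length = 16

16


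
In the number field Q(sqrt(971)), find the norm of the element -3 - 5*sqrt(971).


N(a + b*sqrt(d)) = a^2 - d*b^2
= (-3)^2 - (971)*(-5)^2
= 9 - 24275
= -24266

-24266


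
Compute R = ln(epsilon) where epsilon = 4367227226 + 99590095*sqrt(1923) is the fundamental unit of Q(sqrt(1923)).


epsilon = 4367227226 + 99590095*sqrt(1923)
= 8.7345e+09
R = ln(8.7345e+09)
= 22.8905

22.8905


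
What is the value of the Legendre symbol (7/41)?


p = 41 is prime, so compute (7/41) with the reciprocity algorithm (Jacobi-symbol steps: pull out 2s via (2/n), flip via reciprocity, reduce):
  reciprocity: (7/41) -> +(41/7)
  reduce: (6/7)
  pull out 2: (2/7) = +1  (since 7 mod 8 = 7)
  reciprocity: (3/7) -> -(7/3)
  reduce: (1/3)
  (1/3) = 1
Product of signs = -1
(7/41) = -1

-1


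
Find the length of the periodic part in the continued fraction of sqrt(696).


Run the CF algorithm for sqrt(696).
a_0 = floor(sqrt(696)) = 26; set m_0=0, q_0=1.
Recurrence: m' = q*a - m,  q' = (d - m'^2)/q,  a' = floor((a_0 + m')/q').
  step 1: m=26, q=20, a=2
  step 2: m=14, q=25, a=1
  step 3: m=11, q=23, a=1
  step 4: m=12, q=24, a=1
  step 5: m=12, q=23, a=1
  step 6: m=11, q=25, a=1
  step 7: m=14, q=20, a=2
  step 8: m=26, q=1, a=52
a_8 = 2*a_0 = 52, so the period closes here.
sqrt(696) = [26; 2, 1, 1, 1, 1, 1, 2, 52]
Period length = 8

8


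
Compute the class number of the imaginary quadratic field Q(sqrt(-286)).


K = Q(sqrt(-286)). d mod 4 = 2, so D = disc(K) = 4d = -1144
h(K) equals the number of primitive reduced positive-definite forms (a, b, c) = a*x^2 + b*x*y + c*y^2 with b^2 - 4ac = D,
where reduced means |b| <= a <= c, with b >= 0 whenever |b| = a or a = c, and primitive means gcd(a, b, c) = 1.
Reduced forces 3a^2 <= |D| = 1144, so 1 <= a <= 19; b must have the parity of D, and c = (b^2 - D)/(4a) must be an integer >= a.
Enumerate a = 1..19, b in [-a, a]:
  a=1: (1, 0, 286)  [1]
  a=2: (2, 0, 143)  [1]
  a=3..4: none
  a=5: (5, -4, 58), (5, 4, 58)  [2]
  a=6: none
  a=7: (7, -2, 41), (7, 2, 41)  [2]
  a=8..9: none
  a=10: (10, -4, 29), (10, 4, 29)  [2]
  a=11: (11, 0, 26)  [1]
  a=12: none
  a=13: (13, 0, 22)  [1]
  a=14: (14, -12, 23), (14, 12, 23)  [2]
  a=15..19: none
Total reduced forms: 1 + 1 + 2 + 2 + 2 + 1 + 1 + 2 = 12
h = 12

12


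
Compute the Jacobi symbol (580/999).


Compute (580/999) via quadratic reciprocity:
  pull out 2: (2/999) = +1  (since 999 mod 8 = 7)
  pull out 2: (2/999) = +1  (since 999 mod 8 = 7)
  reciprocity: (145/999) -> +(999/145)
  reduce: (129/145)
  reciprocity: (129/145) -> +(145/129)
  reduce: (16/129)
  pull out 2: (2/129) = +1  (since 129 mod 8 = 1)
  pull out 2: (2/129) = +1  (since 129 mod 8 = 1)
  pull out 2: (2/129) = +1  (since 129 mod 8 = 1)
  pull out 2: (2/129) = +1  (since 129 mod 8 = 1)
  (1/129) = 1
Product of signs = 1

1


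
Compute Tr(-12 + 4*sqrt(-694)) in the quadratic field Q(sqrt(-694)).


Tr(a + b*sqrt(d)) = (a + b*sqrt(d)) + (a - b*sqrt(d)) = 2a
= 2 * (-12)
= -24

-24


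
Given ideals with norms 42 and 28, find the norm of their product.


N(IJ) = N(I) * N(J)
= 42 * 28
= 1176

1176


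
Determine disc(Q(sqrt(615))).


For K = Q(sqrt(d)) with d squarefree: disc(K) = d if d = 1 mod 4, and disc(K) = 4d if d = 2 or 3 mod 4.
Here d = 615, and d mod 4 = 3.
d = 3 mod 4, not 1 (O_K = Z[sqrt(d)]), so disc(K) = 4d = 4 * (615) = 2460

2460


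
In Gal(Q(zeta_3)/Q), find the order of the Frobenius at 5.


The Frobenius at p in Gal(Q(zeta_n)/Q) = (Z/nZ)* is the class of p, so its order is ord_3(5), the smallest k >= 1 with 5^k = 1 mod 3.
n = 3 = 3, phi(3) = 2; the order divides phi(n).
Divisors of 2: 1, 2
Repeated squaring mod 3: 5^1 = 2, 5^2 = 1
Test divisors in increasing order:
  k=1: 5^1 = 2 mod 3
  k=2: 5^2 = 1 mod 3  <- first divisor giving 1
Order = 2

2


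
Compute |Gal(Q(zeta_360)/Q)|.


|Gal(Q(zeta_360)/Q)| = phi(360)
= 96

96


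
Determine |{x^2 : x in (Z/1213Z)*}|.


For prime p, the number of non-zero quadratic residues is (p-1)/2.
= (1213-1)/2
= 606

606


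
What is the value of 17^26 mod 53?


p = 53 is prime and the exponent is (p-1)/2 = 26, so by Euler's criterion 17^26 = (17/53) = +1 or -1 mod 53.
Compute by square-and-multiply:
  26 = 16 + 8 + 2 (binary 11010)
  Repeated squaring mod 53: 17^1 = 17, 17^2 = 24, 17^4 = 46, 17^8 = 49, 17^16 = 16
  17^26 = 17^16 * 17^8 * 17^2 = 16 * 49 * 24 mod 53
    16 * 49 = 784 = 42 mod 53
    42 * 24 = 1008 = 1 mod 53
  17^26 = 1 mod 53
Result 1: 17 is a quadratic residue mod 53.
17^26 mod 53 = 1

1


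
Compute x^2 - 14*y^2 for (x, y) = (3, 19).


x^2 - d*y^2
= 3^2 - 14*19^2
= 9 - 5054
= -5045

-5045


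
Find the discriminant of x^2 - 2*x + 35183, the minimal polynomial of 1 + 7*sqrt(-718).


The element 1 + 7*sqrt(-718) has minimal polynomial:
x^2 - 2*x + 35183
Discriminant = (-2)^2 - 4*(35183)
= 4 - 140732
= -140728

-140728


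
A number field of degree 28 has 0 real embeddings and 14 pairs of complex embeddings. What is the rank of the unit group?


By Dirichlet's unit theorem:
rank = r1 + r2 - 1
= 0 + 14 - 1
= 13

13


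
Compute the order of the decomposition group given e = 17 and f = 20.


|D_P| = e * f
= 17 * 20
= 340

340


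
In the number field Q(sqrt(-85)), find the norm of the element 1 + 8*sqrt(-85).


N(a + b*sqrt(d)) = a^2 - d*b^2
= (1)^2 - (-85)*(8)^2
= 1 + 5440
= 5441

5441


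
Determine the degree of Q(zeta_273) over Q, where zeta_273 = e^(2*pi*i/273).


The degree equals Euler's totient phi(273).
273 = 3 * 7 * 13
phi(273) = 144

144


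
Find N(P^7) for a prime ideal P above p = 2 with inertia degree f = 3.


N(P^a) = p^(a*f)
= 2^(7*3)
= 2^21
= 2097152

2097152


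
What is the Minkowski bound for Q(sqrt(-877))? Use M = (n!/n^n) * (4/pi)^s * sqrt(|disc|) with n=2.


d = -877, d mod 4 = 3, so disc(K) = 4d = -3508; |disc(K)| = 3508
Imaginary quadratic field, so n = 2, s = r2 = 1, r1 = 0
M = (n!/n^n) * (4/pi)^s * sqrt(|disc(K)|) = (2!/2^2) * (4/pi)^1 * sqrt(3508)
= 0.5 * 1.273240 * 59.228372
= 37.7060

37.7060


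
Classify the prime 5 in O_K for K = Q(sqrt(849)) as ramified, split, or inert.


K = Q(sqrt(849)). Since d mod 4 = 1, disc(K) = 849.
Check p | disc: 849 mod 5 = 4.
p does not divide disc. Compute Legendre symbol (d/p):
4^((5-1)/2) mod 5 = 1
(d/p) = 1, so p splits: (p) = P*P' with e=1, f=1, g=2.
Therefore p is split.

split


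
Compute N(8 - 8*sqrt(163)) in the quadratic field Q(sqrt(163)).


N(a + b*sqrt(d)) = a^2 - d*b^2
= (8)^2 - (163)*(-8)^2
= 64 - 10432
= -10368

-10368


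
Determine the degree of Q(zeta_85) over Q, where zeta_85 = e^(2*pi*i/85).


The degree equals Euler's totient phi(85).
85 = 5 * 17
phi(85) = 64

64


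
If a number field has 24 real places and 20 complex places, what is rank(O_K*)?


By Dirichlet's unit theorem:
rank = r1 + r2 - 1
= 24 + 20 - 1
= 43

43


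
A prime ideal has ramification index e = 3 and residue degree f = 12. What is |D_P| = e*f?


|D_P| = e * f
= 3 * 12
= 36

36


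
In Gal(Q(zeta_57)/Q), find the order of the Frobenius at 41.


The Frobenius at p in Gal(Q(zeta_n)/Q) = (Z/nZ)* is the class of p, so its order is ord_57(41), the smallest k >= 1 with 41^k = 1 mod 57.
n = 57 = 3 * 19, phi(57) = 36; the order divides phi(n).
Divisors of 36: 1, 2, 3, 4, 6, 9, 12, 18, 36
Repeated squaring mod 57: 41^1 = 41, 41^2 = 28, 41^4 = 43, 41^8 = 25, 41^16 = 55, 41^32 = 4
Test divisors in increasing order:
  k=1: 41^1 = 41 mod 57
  k=2: 41^2 = 28 mod 57
  k=3: 41^3 = 28 * 41 = 8 mod 57
  k=4: 41^4 = 43 mod 57
  k=6: 41^6 = 43 * 28 = 7 mod 57
  k=9: 41^9 = 25 * 41 = 56 mod 57
  k=12: 41^12 = 25 * 43 = 49 mod 57
  k=18: 41^18 = 55 * 28 = 1 mod 57  <- first divisor giving 1
Order = 18

18


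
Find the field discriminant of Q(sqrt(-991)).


For K = Q(sqrt(d)) with d squarefree: disc(K) = d if d = 1 mod 4, and disc(K) = 4d if d = 2 or 3 mod 4.
Here d = -991, and d mod 4 = 1.
d = 1 mod 4 (O_K = Z[(1+sqrt(d))/2]), so disc(K) = d = -991

-991


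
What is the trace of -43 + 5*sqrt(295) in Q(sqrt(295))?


Tr(a + b*sqrt(d)) = (a + b*sqrt(d)) + (a - b*sqrt(d)) = 2a
= 2 * (-43)
= -86

-86


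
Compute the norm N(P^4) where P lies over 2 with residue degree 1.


N(P^a) = p^(a*f)
= 2^(4*1)
= 2^4
= 16

16


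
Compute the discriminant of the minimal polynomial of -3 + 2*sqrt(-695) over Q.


The element -3 + 2*sqrt(-695) has minimal polynomial:
x^2 + 6*x + 2789
Discriminant = (6)^2 - 4*(2789)
= 36 - 11156
= -11120

-11120


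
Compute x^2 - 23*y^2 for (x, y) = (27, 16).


x^2 - d*y^2
= 27^2 - 23*16^2
= 729 - 5888
= -5159

-5159


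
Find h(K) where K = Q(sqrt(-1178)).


K = Q(sqrt(-1178)). d mod 4 = 2, so D = disc(K) = 4d = -4712
h(K) equals the number of primitive reduced positive-definite forms (a, b, c) = a*x^2 + b*x*y + c*y^2 with b^2 - 4ac = D,
where reduced means |b| <= a <= c, with b >= 0 whenever |b| = a or a = c, and primitive means gcd(a, b, c) = 1.
Reduced forces 3a^2 <= |D| = 4712, so 1 <= a <= 39; b must have the parity of D, and c = (b^2 - D)/(4a) must be an integer >= a.
Enumerate a = 1..39, b in [-a, a]:
  a=1: (1, 0, 1178)  [1]
  a=2: (2, 0, 589)  [1]
  a=3: (3, -2, 393), (3, 2, 393)  [2]
  a=4..5: none
  a=6: (6, -4, 197), (6, 4, 197)  [2]
  a=7..8: none
  a=9: (9, -2, 131), (9, 2, 131)  [2]
  a=10..17: none
  a=18: (18, -16, 69), (18, 16, 69)  [2]
  a=19: (19, 0, 62)  [1]
  a=20..22: none
  a=23: (23, -16, 54), (23, 16, 54)  [2]
  a=24..26: none
  a=27: (27, -16, 46), (27, 16, 46)  [2]
  a=28..30: none
  a=31: (31, 0, 38)  [1]
  a=32..39: none
Total reduced forms: 1 + 1 + 2 + 2 + 2 + 2 + 1 + 2 + 2 + 1 = 16
h = 16

16


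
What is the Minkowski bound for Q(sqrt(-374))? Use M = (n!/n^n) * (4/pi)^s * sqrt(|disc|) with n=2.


d = -374, d mod 4 = 2, so disc(K) = 4d = -1496; |disc(K)| = 1496
Imaginary quadratic field, so n = 2, s = r2 = 1, r1 = 0
M = (n!/n^n) * (4/pi)^s * sqrt(|disc(K)|) = (2!/2^2) * (4/pi)^1 * sqrt(1496)
= 0.5 * 1.273240 * 38.678159
= 24.6233

24.6233


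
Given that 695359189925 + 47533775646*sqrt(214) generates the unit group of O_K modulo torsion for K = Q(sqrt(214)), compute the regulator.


epsilon = 695359189925 + 47533775646*sqrt(214)
= 1.3907e+12
R = ln(1.3907e+12)
= 27.9608

27.9608


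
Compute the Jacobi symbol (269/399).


Compute (269/399) via quadratic reciprocity:
  reciprocity: (269/399) -> +(399/269)
  reduce: (130/269)
  pull out 2: (2/269) = -1  (since 269 mod 8 = 5)
  reciprocity: (65/269) -> +(269/65)
  reduce: (9/65)
  reciprocity: (9/65) -> +(65/9)
  reduce: (2/9)
  pull out 2: (2/9) = +1  (since 9 mod 8 = 1)
  (1/9) = 1
Product of signs = -1

-1


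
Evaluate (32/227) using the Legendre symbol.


p = 227 is prime, so compute (32/227) with the reciprocity algorithm (Jacobi-symbol steps: pull out 2s via (2/n), flip via reciprocity, reduce):
  pull out 2: (2/227) = -1  (since 227 mod 8 = 3)
  pull out 2: (2/227) = -1  (since 227 mod 8 = 3)
  pull out 2: (2/227) = -1  (since 227 mod 8 = 3)
  pull out 2: (2/227) = -1  (since 227 mod 8 = 3)
  pull out 2: (2/227) = -1  (since 227 mod 8 = 3)
  (1/227) = 1
Product of signs = -1
(32/227) = -1

-1


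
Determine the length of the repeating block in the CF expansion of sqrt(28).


Run the CF algorithm for sqrt(28).
a_0 = floor(sqrt(28)) = 5; set m_0=0, q_0=1.
Recurrence: m' = q*a - m,  q' = (d - m'^2)/q,  a' = floor((a_0 + m')/q').
  step 1: m=5, q=3, a=3
  step 2: m=4, q=4, a=2
  step 3: m=4, q=3, a=3
  step 4: m=5, q=1, a=10
a_4 = 2*a_0 = 10, so the period closes here.
sqrt(28) = [5; 3, 2, 3, 10]
Period length = 4

4


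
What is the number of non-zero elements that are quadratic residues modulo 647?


For prime p, the number of non-zero quadratic residues is (p-1)/2.
= (647-1)/2
= 323

323


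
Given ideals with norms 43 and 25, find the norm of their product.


N(IJ) = N(I) * N(J)
= 43 * 25
= 1075

1075


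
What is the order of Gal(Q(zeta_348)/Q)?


|Gal(Q(zeta_348)/Q)| = phi(348)
= 112

112


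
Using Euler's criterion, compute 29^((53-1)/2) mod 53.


p = 53 is prime and the exponent is (p-1)/2 = 26, so by Euler's criterion 29^26 = (29/53) = +1 or -1 mod 53.
Compute by square-and-multiply:
  26 = 16 + 8 + 2 (binary 11010)
  Repeated squaring mod 53: 29^1 = 29, 29^2 = 46, 29^4 = 49, 29^8 = 16, 29^16 = 44
  29^26 = 29^16 * 29^8 * 29^2 = 44 * 16 * 46 mod 53
    44 * 16 = 704 = 15 mod 53
    15 * 46 = 690 = 1 mod 53
  29^26 = 1 mod 53
Result 1: 29 is a quadratic residue mod 53.
29^26 mod 53 = 1

1


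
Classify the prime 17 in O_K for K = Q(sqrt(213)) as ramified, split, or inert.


K = Q(sqrt(213)). Since d mod 4 = 1, disc(K) = 213.
Check p | disc: 213 mod 17 = 9.
p does not divide disc. Compute Legendre symbol (d/p):
9^((17-1)/2) mod 17 = 1
(d/p) = 1, so p splits: (p) = P*P' with e=1, f=1, g=2.
Therefore p is split.

split


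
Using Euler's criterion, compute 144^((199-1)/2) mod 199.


p = 199 is prime and the exponent is (p-1)/2 = 99, so by Euler's criterion 144^99 = (144/199) = +1 or -1 mod 199.
Compute by square-and-multiply:
  99 = 64 + 32 + 2 + 1 (binary 1100011)
  Repeated squaring mod 199: 144^1 = 144, 144^2 = 40, 144^4 = 8, 144^8 = 64, 144^16 = 116, 144^32 = 123, 144^64 = 5
  144^99 = 144^64 * 144^32 * 144^2 * 144^1 = 5 * 123 * 40 * 144 mod 199
    5 * 123 = 615 = 18 mod 199
    18 * 40 = 720 = 123 mod 199
    123 * 144 = 17712 = 1 mod 199
  144^99 = 1 mod 199
Result 1: 144 is a quadratic residue mod 199.
144^99 mod 199 = 1

1


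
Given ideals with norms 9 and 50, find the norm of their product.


N(IJ) = N(I) * N(J)
= 9 * 50
= 450

450


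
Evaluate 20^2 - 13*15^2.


x^2 - d*y^2
= 20^2 - 13*15^2
= 400 - 2925
= -2525

-2525


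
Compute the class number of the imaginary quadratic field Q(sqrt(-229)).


K = Q(sqrt(-229)). d mod 4 = 3, so D = disc(K) = 4d = -916
h(K) equals the number of primitive reduced positive-definite forms (a, b, c) = a*x^2 + b*x*y + c*y^2 with b^2 - 4ac = D,
where reduced means |b| <= a <= c, with b >= 0 whenever |b| = a or a = c, and primitive means gcd(a, b, c) = 1.
Reduced forces 3a^2 <= |D| = 916, so 1 <= a <= 17; b must have the parity of D, and c = (b^2 - D)/(4a) must be an integer >= a.
Enumerate a = 1..17, b in [-a, a]:
  a=1: (1, 0, 229)  [1]
  a=2: (2, 2, 115)  [1]
  a=3..4: none
  a=5: (5, -2, 46), (5, 2, 46)  [2]
  a=6: none
  a=7: (7, -6, 34), (7, 6, 34)  [2]
  a=8..9: none
  a=10: (10, -2, 23), (10, 2, 23)  [2]
  a=11..13: none
  a=14: (14, -6, 17), (14, 6, 17)  [2]
  a=15..17: none
Total reduced forms: 1 + 1 + 2 + 2 + 2 + 2 = 10
h = 10

10


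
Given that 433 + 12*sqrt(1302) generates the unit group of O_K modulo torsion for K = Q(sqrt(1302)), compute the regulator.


epsilon = 433 + 12*sqrt(1302)
= 865.9988
R = ln(865.9988)
= 6.7639

6.7639


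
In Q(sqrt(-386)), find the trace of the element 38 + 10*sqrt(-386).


Tr(a + b*sqrt(d)) = (a + b*sqrt(d)) + (a - b*sqrt(d)) = 2a
= 2 * (38)
= 76

76


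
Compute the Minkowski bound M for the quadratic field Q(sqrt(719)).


d = 719, d mod 4 = 3, so disc(K) = 4d = 2876; |disc(K)| = 2876
Real quadratic field, so n = 2, s = r2 = 0, r1 = 2
M = (n!/n^n) * (4/pi)^s * sqrt(|disc(K)|) = (2!/2^2) * (4/pi)^0 * sqrt(2876)
= 0.5 * 1.000000 * 53.628351
= 26.8142

26.8142


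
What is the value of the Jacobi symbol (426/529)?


Compute (426/529) via quadratic reciprocity:
  pull out 2: (2/529) = +1  (since 529 mod 8 = 1)
  reciprocity: (213/529) -> +(529/213)
  reduce: (103/213)
  reciprocity: (103/213) -> +(213/103)
  reduce: (7/103)
  reciprocity: (7/103) -> -(103/7)
  reduce: (5/7)
  reciprocity: (5/7) -> +(7/5)
  reduce: (2/5)
  pull out 2: (2/5) = -1  (since 5 mod 8 = 5)
  (1/5) = 1
Product of signs = 1

1


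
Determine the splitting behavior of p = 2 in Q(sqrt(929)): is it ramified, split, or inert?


K = Q(sqrt(929)). Since d mod 4 = 1, disc(K) = 929.
Check p | disc: 929 mod 2 = 1.
p=2 does not divide disc (d is 1 mod 4). 2 splits iff d = 1 mod 8.
d mod 8 = 1, so (d/2) = 1.
(d/p) = 1, so p splits: (p) = P*P' with e=1, f=1, g=2.
Therefore p is split.

split


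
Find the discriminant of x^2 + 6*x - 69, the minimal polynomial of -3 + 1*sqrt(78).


The element -3 + 1*sqrt(78) has minimal polynomial:
x^2 + 6*x - 69
Discriminant = (6)^2 - 4*(-69)
= 36 + 276
= 312

312


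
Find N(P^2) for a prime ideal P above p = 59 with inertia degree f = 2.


N(P^a) = p^(a*f)
= 59^(2*2)
= 59^4
= 12117361

12117361


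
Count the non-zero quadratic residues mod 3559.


For prime p, the number of non-zero quadratic residues is (p-1)/2.
= (3559-1)/2
= 1779

1779


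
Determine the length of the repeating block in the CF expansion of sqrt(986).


Run the CF algorithm for sqrt(986).
a_0 = floor(sqrt(986)) = 31; set m_0=0, q_0=1.
Recurrence: m' = q*a - m,  q' = (d - m'^2)/q,  a' = floor((a_0 + m')/q').
  step 1: m=31, q=25, a=2
  step 2: m=19, q=25, a=2
  step 3: m=31, q=1, a=62
a_3 = 2*a_0 = 62, so the period closes here.
sqrt(986) = [31; 2, 2, 62]
Period length = 3

3


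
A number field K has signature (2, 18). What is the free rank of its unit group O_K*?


By Dirichlet's unit theorem:
rank = r1 + r2 - 1
= 2 + 18 - 1
= 19

19


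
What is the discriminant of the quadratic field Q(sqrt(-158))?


For K = Q(sqrt(d)) with d squarefree: disc(K) = d if d = 1 mod 4, and disc(K) = 4d if d = 2 or 3 mod 4.
Here d = -158, and d mod 4 = 2.
d = 2 mod 4, not 1 (O_K = Z[sqrt(d)]), so disc(K) = 4d = 4 * (-158) = -632

-632


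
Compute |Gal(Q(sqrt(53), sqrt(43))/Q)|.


The 2 square roots of distinct primes are multiplicatively independent over Q,
so [K:Q] = 2^2 and Gal(K/Q) is isomorphic to (Z/2Z)^2.
|Gal| = 2^2 = 4

4


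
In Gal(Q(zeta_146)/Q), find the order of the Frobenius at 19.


The Frobenius at p in Gal(Q(zeta_n)/Q) = (Z/nZ)* is the class of p, so its order is ord_146(19), the smallest k >= 1 with 19^k = 1 mod 146.
n = 146 = 2 * 73, phi(146) = 72; the order divides phi(n).
Divisors of 72: 1, 2, 3, 4, 6, 8, 9, 12, 18, 24, 36, 72
Repeated squaring mod 146: 19^1 = 19, 19^2 = 69, 19^4 = 89, 19^8 = 37, 19^16 = 55, 19^32 = 105, 19^64 = 75
Test divisors in increasing order:
  k=1: 19^1 = 19 mod 146
  k=2: 19^2 = 69 mod 146
  k=3: 19^3 = 69 * 19 = 143 mod 146
  k=4: 19^4 = 89 mod 146
  k=6: 19^6 = 89 * 69 = 9 mod 146
  k=8: 19^8 = 37 mod 146
  k=9: 19^9 = 37 * 19 = 119 mod 146
  k=12: 19^12 = 37 * 89 = 81 mod 146
  k=18: 19^18 = 55 * 69 = 145 mod 146
  k=24: 19^24 = 55 * 37 = 137 mod 146
  k=36: 19^36 = 105 * 89 = 1 mod 146  <- first divisor giving 1
Order = 36

36


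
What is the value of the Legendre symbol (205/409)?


p = 409 is prime, so compute (205/409) with the reciprocity algorithm (Jacobi-symbol steps: pull out 2s via (2/n), flip via reciprocity, reduce):
  reciprocity: (205/409) -> +(409/205)
  reduce: (204/205)
  pull out 2: (2/205) = -1  (since 205 mod 8 = 5)
  pull out 2: (2/205) = -1  (since 205 mod 8 = 5)
  reciprocity: (51/205) -> +(205/51)
  reduce: (1/51)
  (1/51) = 1
Product of signs = 1
(205/409) = 1

1


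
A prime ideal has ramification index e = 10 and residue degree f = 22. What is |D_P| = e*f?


|D_P| = e * f
= 10 * 22
= 220

220


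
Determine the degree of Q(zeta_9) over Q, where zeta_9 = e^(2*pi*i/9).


The degree equals Euler's totient phi(9).
9 = 3^2
phi(9) = 6

6


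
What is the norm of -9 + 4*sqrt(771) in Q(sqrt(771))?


N(a + b*sqrt(d)) = a^2 - d*b^2
= (-9)^2 - (771)*(4)^2
= 81 - 12336
= -12255

-12255


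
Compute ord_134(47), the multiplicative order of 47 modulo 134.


We want ord_134(47), the smallest k >= 1 with 47^k = 1 mod 134.
n = 134 = 2 * 67, phi(134) = 66; the order divides phi(n).
Divisors of 66: 1, 2, 3, 6, 11, 22, 33, 66
Repeated squaring mod 134: 47^1 = 47, 47^2 = 65, 47^4 = 71, 47^8 = 83, 47^16 = 55, 47^32 = 77, 47^64 = 33
Test divisors in increasing order:
  k=1: 47^1 = 47 mod 134
  k=2: 47^2 = 65 mod 134
  k=3: 47^3 = 65 * 47 = 107 mod 134
  k=6: 47^6 = 71 * 65 = 59 mod 134
  k=11: 47^11 = 83 * 65 * 47 = 37 mod 134
  k=22: 47^22 = 55 * 71 * 65 = 29 mod 134
  k=33: 47^33 = 77 * 47 = 1 mod 134  <- first divisor giving 1
Order = 33

33


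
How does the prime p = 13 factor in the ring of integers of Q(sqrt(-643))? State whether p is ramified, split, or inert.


K = Q(sqrt(-643)). Since d mod 4 = 1, disc(K) = -643.
Check p | disc: -643 mod 13 = 7.
p does not divide disc. Compute Legendre symbol (d/p):
7^((13-1)/2) mod 13 = -1
(d/p) = -1, so p is inert: (p) stays prime with e=1, f=2, g=1.
Therefore p is inert.

inert


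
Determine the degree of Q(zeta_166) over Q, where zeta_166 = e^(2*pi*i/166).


The degree equals Euler's totient phi(166).
166 = 2 * 83
phi(166) = 82

82


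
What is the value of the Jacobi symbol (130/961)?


Compute (130/961) via quadratic reciprocity:
  pull out 2: (2/961) = +1  (since 961 mod 8 = 1)
  reciprocity: (65/961) -> +(961/65)
  reduce: (51/65)
  reciprocity: (51/65) -> +(65/51)
  reduce: (14/51)
  pull out 2: (2/51) = -1  (since 51 mod 8 = 3)
  reciprocity: (7/51) -> -(51/7)
  reduce: (2/7)
  pull out 2: (2/7) = +1  (since 7 mod 8 = 7)
  (1/7) = 1
Product of signs = 1

1


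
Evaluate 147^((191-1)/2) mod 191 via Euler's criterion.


p = 191 is prime and the exponent is (p-1)/2 = 95, so by Euler's criterion 147^95 = (147/191) = +1 or -1 mod 191.
Compute by square-and-multiply:
  95 = 64 + 16 + 8 + 4 + 2 + 1 (binary 1011111)
  Repeated squaring mod 191: 147^1 = 147, 147^2 = 26, 147^4 = 103, 147^8 = 104, 147^16 = 120, 147^32 = 75, 147^64 = 86
  147^95 = 147^64 * 147^16 * 147^8 * 147^4 * 147^2 * 147^1 = 86 * 120 * 104 * 103 * 26 * 147 mod 191
    86 * 120 = 10320 = 6 mod 191
    6 * 104 = 624 = 51 mod 191
    51 * 103 = 5253 = 96 mod 191
    96 * 26 = 2496 = 13 mod 191
    13 * 147 = 1911 = 1 mod 191
  147^95 = 1 mod 191
Result 1: 147 is a quadratic residue mod 191.
147^95 mod 191 = 1

1


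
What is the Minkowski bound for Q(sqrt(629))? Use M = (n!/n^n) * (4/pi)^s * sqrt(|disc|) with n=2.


d = 629, d mod 4 = 1, so disc(K) = d = 629; |disc(K)| = 629
Real quadratic field, so n = 2, s = r2 = 0, r1 = 2
M = (n!/n^n) * (4/pi)^s * sqrt(|disc(K)|) = (2!/2^2) * (4/pi)^0 * sqrt(629)
= 0.5 * 1.000000 * 25.079872
= 12.5399

12.5399


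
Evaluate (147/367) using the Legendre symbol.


p = 367 is prime, so compute (147/367) with the reciprocity algorithm (Jacobi-symbol steps: pull out 2s via (2/n), flip via reciprocity, reduce):
  reciprocity: (147/367) -> -(367/147)
  reduce: (73/147)
  reciprocity: (73/147) -> +(147/73)
  reduce: (1/73)
  (1/73) = 1
Product of signs = -1
(147/367) = -1

-1


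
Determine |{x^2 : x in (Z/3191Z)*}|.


For prime p, the number of non-zero quadratic residues is (p-1)/2.
= (3191-1)/2
= 1595

1595


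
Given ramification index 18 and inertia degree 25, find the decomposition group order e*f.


|D_P| = e * f
= 18 * 25
= 450

450


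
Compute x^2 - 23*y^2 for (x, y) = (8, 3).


x^2 - d*y^2
= 8^2 - 23*3^2
= 64 - 207
= -143

-143


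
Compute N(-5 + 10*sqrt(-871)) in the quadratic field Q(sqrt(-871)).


N(a + b*sqrt(d)) = a^2 - d*b^2
= (-5)^2 - (-871)*(10)^2
= 25 + 87100
= 87125

87125


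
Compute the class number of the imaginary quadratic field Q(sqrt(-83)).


K = Q(sqrt(-83)). d mod 4 = 1, so D = disc(K) = d = -83
h(K) equals the number of primitive reduced positive-definite forms (a, b, c) = a*x^2 + b*x*y + c*y^2 with b^2 - 4ac = D,
where reduced means |b| <= a <= c, with b >= 0 whenever |b| = a or a = c, and primitive means gcd(a, b, c) = 1.
Reduced forces 3a^2 <= |D| = 83, so 1 <= a <= 5; b must have the parity of D, and c = (b^2 - D)/(4a) must be an integer >= a.
Enumerate a = 1..5, b in [-a, a]:
  a=1: (1, 1, 21)  [1]
  a=2: none
  a=3: (3, -1, 7), (3, 1, 7)  [2]
  a=4..5: none
Total reduced forms: 1 + 2 = 3
h = 3

3


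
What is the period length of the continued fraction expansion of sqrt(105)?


Run the CF algorithm for sqrt(105).
a_0 = floor(sqrt(105)) = 10; set m_0=0, q_0=1.
Recurrence: m' = q*a - m,  q' = (d - m'^2)/q,  a' = floor((a_0 + m')/q').
  step 1: m=10, q=5, a=4
  step 2: m=10, q=1, a=20
a_2 = 2*a_0 = 20, so the period closes here.
sqrt(105) = [10; 4, 20]
Period length = 2

2


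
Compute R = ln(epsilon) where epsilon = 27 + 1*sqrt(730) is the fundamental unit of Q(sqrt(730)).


epsilon = 27 + 1*sqrt(730)
= 54.0185
R = ln(54.0185)
= 3.9893

3.9893


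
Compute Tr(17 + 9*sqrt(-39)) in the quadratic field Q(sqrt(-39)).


Tr(a + b*sqrt(d)) = (a + b*sqrt(d)) + (a - b*sqrt(d)) = 2a
= 2 * (17)
= 34

34


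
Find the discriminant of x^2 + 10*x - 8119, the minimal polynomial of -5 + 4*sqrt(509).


The element -5 + 4*sqrt(509) has minimal polynomial:
x^2 + 10*x - 8119
Discriminant = (10)^2 - 4*(-8119)
= 100 + 32476
= 32576

32576


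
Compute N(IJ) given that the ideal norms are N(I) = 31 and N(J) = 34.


N(IJ) = N(I) * N(J)
= 31 * 34
= 1054

1054


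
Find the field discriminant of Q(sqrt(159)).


For K = Q(sqrt(d)) with d squarefree: disc(K) = d if d = 1 mod 4, and disc(K) = 4d if d = 2 or 3 mod 4.
Here d = 159, and d mod 4 = 3.
d = 3 mod 4, not 1 (O_K = Z[sqrt(d)]), so disc(K) = 4d = 4 * (159) = 636

636


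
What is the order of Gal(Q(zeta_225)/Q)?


|Gal(Q(zeta_225)/Q)| = phi(225)
= 120

120


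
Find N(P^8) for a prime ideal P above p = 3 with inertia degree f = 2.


N(P^a) = p^(a*f)
= 3^(8*2)
= 3^16
= 43046721

43046721


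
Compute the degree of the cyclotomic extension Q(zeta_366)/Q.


The degree equals Euler's totient phi(366).
366 = 2 * 3 * 61
phi(366) = 120

120


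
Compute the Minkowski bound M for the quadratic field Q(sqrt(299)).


d = 299, d mod 4 = 3, so disc(K) = 4d = 1196; |disc(K)| = 1196
Real quadratic field, so n = 2, s = r2 = 0, r1 = 2
M = (n!/n^n) * (4/pi)^s * sqrt(|disc(K)|) = (2!/2^2) * (4/pi)^0 * sqrt(1196)
= 0.5 * 1.000000 * 34.583233
= 17.2916

17.2916


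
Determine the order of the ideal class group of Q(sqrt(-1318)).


K = Q(sqrt(-1318)). d mod 4 = 2, so D = disc(K) = 4d = -5272
h(K) equals the number of primitive reduced positive-definite forms (a, b, c) = a*x^2 + b*x*y + c*y^2 with b^2 - 4ac = D,
where reduced means |b| <= a <= c, with b >= 0 whenever |b| = a or a = c, and primitive means gcd(a, b, c) = 1.
Reduced forces 3a^2 <= |D| = 5272, so 1 <= a <= 41; b must have the parity of D, and c = (b^2 - D)/(4a) must be an integer >= a.
Enumerate a = 1..41, b in [-a, a]:
  a=1: (1, 0, 1318)  [1]
  a=2: (2, 0, 659)  [1]
  a=3..16: none
  a=17: (17, -10, 79), (17, 10, 79)  [2]
  a=18..22: none
  a=23: (23, -8, 58), (23, 8, 58)  [2]
  a=24..28: none
  a=29: (29, -8, 46), (29, 8, 46)  [2]
  a=30..33: none
  a=34: (34, -24, 43), (34, 24, 43)  [2]
  a=35..41: none
Total reduced forms: 1 + 1 + 2 + 2 + 2 + 2 = 10
h = 10

10


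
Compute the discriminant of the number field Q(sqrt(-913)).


For K = Q(sqrt(d)) with d squarefree: disc(K) = d if d = 1 mod 4, and disc(K) = 4d if d = 2 or 3 mod 4.
Here d = -913, and d mod 4 = 3.
d = 3 mod 4, not 1 (O_K = Z[sqrt(d)]), so disc(K) = 4d = 4 * (-913) = -3652

-3652


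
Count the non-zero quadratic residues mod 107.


For prime p, the number of non-zero quadratic residues is (p-1)/2.
= (107-1)/2
= 53

53


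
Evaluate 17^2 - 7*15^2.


x^2 - d*y^2
= 17^2 - 7*15^2
= 289 - 1575
= -1286

-1286


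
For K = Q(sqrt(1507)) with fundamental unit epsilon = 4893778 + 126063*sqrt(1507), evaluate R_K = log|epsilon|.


epsilon = 4893778 + 126063*sqrt(1507)
= 9.7876e+06
R = ln(9.7876e+06)
= 16.0966

16.0966


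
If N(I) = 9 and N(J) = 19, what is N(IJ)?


N(IJ) = N(I) * N(J)
= 9 * 19
= 171

171


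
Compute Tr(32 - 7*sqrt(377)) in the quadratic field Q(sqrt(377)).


Tr(a + b*sqrt(d)) = (a + b*sqrt(d)) + (a - b*sqrt(d)) = 2a
= 2 * (32)
= 64

64


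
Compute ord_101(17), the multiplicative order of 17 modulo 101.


We want ord_101(17), the smallest k >= 1 with 17^k = 1 mod 101.
n = 101 = 101, phi(101) = 100; the order divides phi(n).
Divisors of 100: 1, 2, 4, 5, 10, 20, 25, 50, 100
Repeated squaring mod 101: 17^1 = 17, 17^2 = 87, 17^4 = 95, 17^8 = 36, 17^16 = 84, 17^32 = 87, 17^64 = 95
Test divisors in increasing order:
  k=1: 17^1 = 17 mod 101
  k=2: 17^2 = 87 mod 101
  k=4: 17^4 = 95 mod 101
  k=5: 17^5 = 95 * 17 = 100 mod 101
  k=10: 17^10 = 36 * 87 = 1 mod 101  <- first divisor giving 1
Order = 10

10


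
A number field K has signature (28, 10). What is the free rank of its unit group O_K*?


By Dirichlet's unit theorem:
rank = r1 + r2 - 1
= 28 + 10 - 1
= 37

37


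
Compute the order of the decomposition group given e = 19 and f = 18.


|D_P| = e * f
= 19 * 18
= 342

342


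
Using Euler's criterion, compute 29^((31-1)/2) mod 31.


p = 31 is prime and the exponent is (p-1)/2 = 15, so by Euler's criterion 29^15 = (29/31) = +1 or -1 mod 31.
Compute by square-and-multiply:
  15 = 8 + 4 + 2 + 1 (binary 1111)
  Repeated squaring mod 31: 29^1 = 29, 29^2 = 4, 29^4 = 16, 29^8 = 8
  29^15 = 29^8 * 29^4 * 29^2 * 29^1 = 8 * 16 * 4 * 29 mod 31
    8 * 16 = 128 = 4 mod 31
    4 * 4 = 16 = 16 mod 31
    16 * 29 = 464 = 30 mod 31
  29^15 = 30 mod 31
Result 30 = p - 1 = -1 mod 31: 29 is a quadratic non-residue mod 31. As a residue in [0, p-1] the value is 30.
29^15 mod 31 = 30

30


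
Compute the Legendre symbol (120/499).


p = 499 is prime, so compute (120/499) with the reciprocity algorithm (Jacobi-symbol steps: pull out 2s via (2/n), flip via reciprocity, reduce):
  pull out 2: (2/499) = -1  (since 499 mod 8 = 3)
  pull out 2: (2/499) = -1  (since 499 mod 8 = 3)
  pull out 2: (2/499) = -1  (since 499 mod 8 = 3)
  reciprocity: (15/499) -> -(499/15)
  reduce: (4/15)
  pull out 2: (2/15) = +1  (since 15 mod 8 = 7)
  pull out 2: (2/15) = +1  (since 15 mod 8 = 7)
  (1/15) = 1
Product of signs = 1
(120/499) = 1

1


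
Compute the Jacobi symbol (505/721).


Compute (505/721) via quadratic reciprocity:
  reciprocity: (505/721) -> +(721/505)
  reduce: (216/505)
  pull out 2: (2/505) = +1  (since 505 mod 8 = 1)
  pull out 2: (2/505) = +1  (since 505 mod 8 = 1)
  pull out 2: (2/505) = +1  (since 505 mod 8 = 1)
  reciprocity: (27/505) -> +(505/27)
  reduce: (19/27)
  reciprocity: (19/27) -> -(27/19)
  reduce: (8/19)
  pull out 2: (2/19) = -1  (since 19 mod 8 = 3)
  pull out 2: (2/19) = -1  (since 19 mod 8 = 3)
  pull out 2: (2/19) = -1  (since 19 mod 8 = 3)
  (1/19) = 1
Product of signs = 1

1


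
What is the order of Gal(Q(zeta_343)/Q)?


|Gal(Q(zeta_343)/Q)| = phi(343)
= 294

294


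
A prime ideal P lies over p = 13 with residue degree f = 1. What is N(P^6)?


N(P^a) = p^(a*f)
= 13^(6*1)
= 13^6
= 4826809

4826809


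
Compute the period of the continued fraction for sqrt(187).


Run the CF algorithm for sqrt(187).
a_0 = floor(sqrt(187)) = 13; set m_0=0, q_0=1.
Recurrence: m' = q*a - m,  q' = (d - m'^2)/q,  a' = floor((a_0 + m')/q').
  step 1: m=13, q=18, a=1
  step 2: m=5, q=9, a=2
  step 3: m=13, q=2, a=13
  step 4: m=13, q=9, a=2
  step 5: m=5, q=18, a=1
  step 6: m=13, q=1, a=26
a_6 = 2*a_0 = 26, so the period closes here.
sqrt(187) = [13; 1, 2, 13, 2, 1, 26]
Period length = 6

6


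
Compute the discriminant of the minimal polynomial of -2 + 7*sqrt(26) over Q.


The element -2 + 7*sqrt(26) has minimal polynomial:
x^2 + 4*x - 1270
Discriminant = (4)^2 - 4*(-1270)
= 16 + 5080
= 5096

5096


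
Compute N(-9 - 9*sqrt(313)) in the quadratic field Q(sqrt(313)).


N(a + b*sqrt(d)) = a^2 - d*b^2
= (-9)^2 - (313)*(-9)^2
= 81 - 25353
= -25272

-25272


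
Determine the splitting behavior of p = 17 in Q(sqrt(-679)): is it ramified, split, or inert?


K = Q(sqrt(-679)). Since d mod 4 = 1, disc(K) = -679.
Check p | disc: -679 mod 17 = 1.
p does not divide disc. Compute Legendre symbol (d/p):
1^((17-1)/2) mod 17 = 1
(d/p) = 1, so p splits: (p) = P*P' with e=1, f=1, g=2.
Therefore p is split.

split


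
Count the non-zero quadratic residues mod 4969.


For prime p, the number of non-zero quadratic residues is (p-1)/2.
= (4969-1)/2
= 2484

2484


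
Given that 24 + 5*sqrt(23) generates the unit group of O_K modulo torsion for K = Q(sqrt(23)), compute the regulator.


epsilon = 24 + 5*sqrt(23)
= 47.9792
R = ln(47.9792)
= 3.8708

3.8708


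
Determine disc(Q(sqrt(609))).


For K = Q(sqrt(d)) with d squarefree: disc(K) = d if d = 1 mod 4, and disc(K) = 4d if d = 2 or 3 mod 4.
Here d = 609, and d mod 4 = 1.
d = 1 mod 4 (O_K = Z[(1+sqrt(d))/2]), so disc(K) = d = 609

609


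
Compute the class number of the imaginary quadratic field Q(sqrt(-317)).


K = Q(sqrt(-317)). d mod 4 = 3, so D = disc(K) = 4d = -1268
h(K) equals the number of primitive reduced positive-definite forms (a, b, c) = a*x^2 + b*x*y + c*y^2 with b^2 - 4ac = D,
where reduced means |b| <= a <= c, with b >= 0 whenever |b| = a or a = c, and primitive means gcd(a, b, c) = 1.
Reduced forces 3a^2 <= |D| = 1268, so 1 <= a <= 20; b must have the parity of D, and c = (b^2 - D)/(4a) must be an integer >= a.
Enumerate a = 1..20, b in [-a, a]:
  a=1: (1, 0, 317)  [1]
  a=2: (2, 2, 159)  [1]
  a=3: (3, -2, 106), (3, 2, 106)  [2]
  a=4..5: none
  a=6: (6, -2, 53), (6, 2, 53)  [2]
  a=7..8: none
  a=9: (9, -8, 37), (9, 8, 37)  [2]
  a=10..17: none
  a=18: (18, -10, 19), (18, 10, 19)  [2]
  a=19..20: none
Total reduced forms: 1 + 1 + 2 + 2 + 2 + 2 = 10
h = 10

10


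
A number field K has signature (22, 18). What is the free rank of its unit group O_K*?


By Dirichlet's unit theorem:
rank = r1 + r2 - 1
= 22 + 18 - 1
= 39

39


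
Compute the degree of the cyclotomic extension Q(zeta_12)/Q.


The degree equals Euler's totient phi(12).
12 = 2^2 * 3
phi(12) = 4

4
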